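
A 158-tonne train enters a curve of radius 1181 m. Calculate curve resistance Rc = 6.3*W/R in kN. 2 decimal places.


Rc = 6.3 * W / R
Rc = 6.3 * 158 / 1181
Rc = 995.4 / 1181
Rc = 0.84 kN

0.84


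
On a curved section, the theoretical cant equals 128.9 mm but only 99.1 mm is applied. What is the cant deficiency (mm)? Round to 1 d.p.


Cant deficiency = equilibrium cant - actual cant
CD = 128.9 - 99.1
CD = 29.8 mm

29.8


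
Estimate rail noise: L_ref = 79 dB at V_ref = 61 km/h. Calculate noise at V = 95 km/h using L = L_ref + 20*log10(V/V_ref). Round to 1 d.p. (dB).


V/V_ref = 95 / 61 = 1.557377
log10(1.557377) = 0.192394
20 * 0.192394 = 3.8479
L = 79 + 3.8479 = 82.8 dB

82.8


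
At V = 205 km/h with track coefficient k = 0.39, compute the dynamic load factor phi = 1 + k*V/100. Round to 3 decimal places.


phi = 1 + k * V / 100
phi = 1 + 0.39 * 205 / 100
phi = 1 + 0.7995
phi = 1.800

1.800


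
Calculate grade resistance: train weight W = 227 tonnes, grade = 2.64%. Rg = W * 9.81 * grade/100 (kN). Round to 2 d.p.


Rg = W * 9.81 * grade / 100
Rg = 227 * 9.81 * 2.64 / 100
Rg = 2226.87 * 0.0264
Rg = 58.79 kN

58.79


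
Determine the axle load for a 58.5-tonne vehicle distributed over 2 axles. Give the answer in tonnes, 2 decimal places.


Load per axle = total weight / number of axles
Load = 58.5 / 2
Load = 29.25 tonnes

29.25


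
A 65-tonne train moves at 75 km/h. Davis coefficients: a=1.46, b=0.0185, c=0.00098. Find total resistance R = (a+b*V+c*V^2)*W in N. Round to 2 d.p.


b*V = 0.0185 * 75 = 1.3875
c*V^2 = 0.00098 * 5625 = 5.5125
R_per_t = 1.46 + 1.3875 + 5.5125 = 8.36 N/t
R_total = 8.36 * 65 = 543.40 N

543.40


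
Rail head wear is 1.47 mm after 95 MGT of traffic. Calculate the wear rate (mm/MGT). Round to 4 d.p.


Wear rate = total wear / cumulative tonnage
Rate = 1.47 / 95
Rate = 0.0155 mm/MGT

0.0155


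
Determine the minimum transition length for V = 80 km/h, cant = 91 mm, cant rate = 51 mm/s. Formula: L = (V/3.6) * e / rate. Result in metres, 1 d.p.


Convert speed: V = 80 / 3.6 = 22.2222 m/s
L = 22.2222 * 91 / 51
L = 2022.2222 / 51
L = 39.7 m

39.7


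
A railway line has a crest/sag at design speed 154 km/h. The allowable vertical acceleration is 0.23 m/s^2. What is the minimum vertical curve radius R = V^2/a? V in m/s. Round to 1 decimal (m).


Convert speed: V = 154 / 3.6 = 42.7778 m/s
V^2 = 1829.9383 m^2/s^2
R_v = 1829.9383 / 0.23
R_v = 7956.3 m

7956.3


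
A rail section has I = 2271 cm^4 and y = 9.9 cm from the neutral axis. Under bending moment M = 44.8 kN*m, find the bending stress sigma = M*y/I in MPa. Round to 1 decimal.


Convert units:
M = 44.8 kN*m = 44800000 N*mm
y = 9.9 cm = 99 mm
I = 2271 cm^4 = 22710000 mm^4
sigma = 44800000 * 99 / 22710000
sigma = 195.3 MPa

195.3


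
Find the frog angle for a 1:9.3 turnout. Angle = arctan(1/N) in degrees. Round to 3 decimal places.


1/N = 1/9.3 = 0.107527
angle = arctan(0.107527) = 0.107115 rad
angle = 0.107115 * 180/pi = 6.137 degrees

6.137


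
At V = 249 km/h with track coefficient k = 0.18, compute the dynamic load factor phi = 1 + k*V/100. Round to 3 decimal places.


phi = 1 + k * V / 100
phi = 1 + 0.18 * 249 / 100
phi = 1 + 0.4482
phi = 1.448

1.448


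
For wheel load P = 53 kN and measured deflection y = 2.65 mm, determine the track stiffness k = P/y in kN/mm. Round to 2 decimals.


Track stiffness k = P / y
k = 53 / 2.65
k = 20.00 kN/mm

20.00


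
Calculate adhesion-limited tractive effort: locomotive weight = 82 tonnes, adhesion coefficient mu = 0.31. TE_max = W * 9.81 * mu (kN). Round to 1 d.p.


TE_max = W * g * mu
TE_max = 82 * 9.81 * 0.31
TE_max = 804.42 * 0.31
TE_max = 249.4 kN

249.4


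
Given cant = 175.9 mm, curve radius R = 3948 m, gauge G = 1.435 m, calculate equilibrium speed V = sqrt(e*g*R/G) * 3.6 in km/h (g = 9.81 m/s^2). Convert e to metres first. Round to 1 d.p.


Convert cant: e = 175.9 mm = 0.1759 m
V_ms = sqrt(0.1759 * 9.81 * 3948 / 1.435)
V_ms = sqrt(4747.446615) = 68.9017 m/s
V = 68.9017 * 3.6 = 248.0 km/h

248.0


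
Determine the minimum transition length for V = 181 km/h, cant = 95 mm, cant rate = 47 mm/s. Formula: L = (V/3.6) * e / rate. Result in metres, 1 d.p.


Convert speed: V = 181 / 3.6 = 50.2778 m/s
L = 50.2778 * 95 / 47
L = 4776.3889 / 47
L = 101.6 m

101.6


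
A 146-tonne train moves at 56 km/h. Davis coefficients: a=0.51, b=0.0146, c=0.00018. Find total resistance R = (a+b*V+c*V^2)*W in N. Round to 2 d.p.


b*V = 0.0146 * 56 = 0.8176
c*V^2 = 0.00018 * 3136 = 0.56448
R_per_t = 0.51 + 0.8176 + 0.56448 = 1.89208 N/t
R_total = 1.89208 * 146 = 276.24 N

276.24


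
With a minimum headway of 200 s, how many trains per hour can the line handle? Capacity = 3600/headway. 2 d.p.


Capacity = 3600 / headway
Capacity = 3600 / 200
Capacity = 18.00 trains/hour

18.00


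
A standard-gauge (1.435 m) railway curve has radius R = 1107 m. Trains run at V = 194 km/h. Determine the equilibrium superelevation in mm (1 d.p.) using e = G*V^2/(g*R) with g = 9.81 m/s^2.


Convert speed: V = 194 / 3.6 = 53.8889 m/s
Apply formula: e = 1.435 * 53.8889^2 / (9.81 * 1107)
e = 1.435 * 2904.0123 / 10859.67
e = 0.383737 m = 383.7 mm

383.7


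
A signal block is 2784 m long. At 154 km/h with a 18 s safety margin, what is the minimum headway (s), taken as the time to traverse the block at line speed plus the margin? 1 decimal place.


V = 154 / 3.6 = 42.7778 m/s
Block traversal time = 2784 / 42.7778 = 65.0805 s
Headway = 65.0805 + 18
Headway = 83.1 s

83.1


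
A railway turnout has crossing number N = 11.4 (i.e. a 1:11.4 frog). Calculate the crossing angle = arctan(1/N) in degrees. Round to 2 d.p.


1/N = 1/11.4 = 0.087719
angle = arctan(0.087719) = 0.087495 rad
angle = 0.087495 * 180/pi = 5.01 degrees

5.01


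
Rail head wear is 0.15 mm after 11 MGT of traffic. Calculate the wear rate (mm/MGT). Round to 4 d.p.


Wear rate = total wear / cumulative tonnage
Rate = 0.15 / 11
Rate = 0.0136 mm/MGT

0.0136


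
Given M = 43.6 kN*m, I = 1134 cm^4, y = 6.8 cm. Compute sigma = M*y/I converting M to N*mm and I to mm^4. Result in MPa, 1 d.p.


Convert units:
M = 43.6 kN*m = 43600000 N*mm
y = 6.8 cm = 68 mm
I = 1134 cm^4 = 11340000 mm^4
sigma = 43600000 * 68 / 11340000
sigma = 261.4 MPa

261.4


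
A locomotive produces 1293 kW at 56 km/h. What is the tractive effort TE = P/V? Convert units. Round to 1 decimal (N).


Convert: P = 1293 kW = 1293000 W
V = 56 / 3.6 = 15.5556 m/s
TE = 1293000 / 15.5556
TE = 83121.4 N

83121.4


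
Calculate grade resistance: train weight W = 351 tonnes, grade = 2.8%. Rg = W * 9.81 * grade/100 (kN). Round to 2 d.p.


Rg = W * 9.81 * grade / 100
Rg = 351 * 9.81 * 2.8 / 100
Rg = 3443.31 * 0.028
Rg = 96.41 kN

96.41


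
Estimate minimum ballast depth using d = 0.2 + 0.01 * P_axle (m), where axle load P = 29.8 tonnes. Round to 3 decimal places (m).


d = 0.2 + 0.01 * 29.8
d = 0.2 + 0.298
d = 0.498 m

0.498


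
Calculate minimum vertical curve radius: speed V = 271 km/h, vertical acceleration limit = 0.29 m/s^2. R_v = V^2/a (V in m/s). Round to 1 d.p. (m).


Convert speed: V = 271 / 3.6 = 75.2778 m/s
V^2 = 5666.7438 m^2/s^2
R_v = 5666.7438 / 0.29
R_v = 19540.5 m

19540.5


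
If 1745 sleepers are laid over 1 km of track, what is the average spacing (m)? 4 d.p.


Spacing = 1000 m / number of sleepers
Spacing = 1000 / 1745
Spacing = 0.5731 m

0.5731


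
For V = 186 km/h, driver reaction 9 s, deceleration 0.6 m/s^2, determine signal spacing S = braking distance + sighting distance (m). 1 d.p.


V = 186 / 3.6 = 51.6667 m/s
Braking distance = 51.6667^2 / (2*0.6) = 2224.537 m
Sighting distance = 51.6667 * 9 = 465.0 m
S = 2224.537 + 465.0 = 2689.5 m

2689.5


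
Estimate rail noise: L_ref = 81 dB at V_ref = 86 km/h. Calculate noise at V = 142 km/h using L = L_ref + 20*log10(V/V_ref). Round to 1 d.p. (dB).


V/V_ref = 142 / 86 = 1.651163
log10(1.651163) = 0.21779
20 * 0.21779 = 4.3558
L = 81 + 4.3558 = 85.4 dB

85.4


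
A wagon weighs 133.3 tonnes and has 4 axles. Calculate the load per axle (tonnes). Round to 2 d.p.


Load per axle = total weight / number of axles
Load = 133.3 / 4
Load = 33.33 tonnes

33.33


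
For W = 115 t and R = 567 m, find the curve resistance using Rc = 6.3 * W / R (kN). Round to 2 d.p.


Rc = 6.3 * W / R
Rc = 6.3 * 115 / 567
Rc = 724.5 / 567
Rc = 1.28 kN

1.28


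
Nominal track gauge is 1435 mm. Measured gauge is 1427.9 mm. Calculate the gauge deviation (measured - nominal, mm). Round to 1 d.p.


Deviation = measured - nominal
Deviation = 1427.9 - 1435
Deviation = -7.1 mm

-7.1


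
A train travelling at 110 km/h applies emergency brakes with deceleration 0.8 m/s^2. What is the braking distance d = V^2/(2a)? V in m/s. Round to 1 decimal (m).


Convert speed: V = 110 / 3.6 = 30.5556 m/s
V^2 = 933.642
d = 933.642 / (2 * 0.8)
d = 933.642 / 1.6
d = 583.5 m

583.5


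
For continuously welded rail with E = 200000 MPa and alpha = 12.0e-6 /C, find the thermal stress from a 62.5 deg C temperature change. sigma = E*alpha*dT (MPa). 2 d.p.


sigma = E * alpha * dT
sigma = 200000 * 12.0e-6 * 62.5
sigma = 2.4 * 62.5
sigma = 150.00 MPa

150.00


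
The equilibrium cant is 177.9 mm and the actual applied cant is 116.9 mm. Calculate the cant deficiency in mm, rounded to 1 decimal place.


Cant deficiency = equilibrium cant - actual cant
CD = 177.9 - 116.9
CD = 61.0 mm

61.0


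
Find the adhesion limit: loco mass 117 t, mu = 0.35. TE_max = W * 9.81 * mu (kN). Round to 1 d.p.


TE_max = W * g * mu
TE_max = 117 * 9.81 * 0.35
TE_max = 1147.77 * 0.35
TE_max = 401.7 kN

401.7


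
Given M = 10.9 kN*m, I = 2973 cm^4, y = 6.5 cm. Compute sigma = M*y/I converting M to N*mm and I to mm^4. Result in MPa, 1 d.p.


Convert units:
M = 10.9 kN*m = 10900000 N*mm
y = 6.5 cm = 65 mm
I = 2973 cm^4 = 29730000 mm^4
sigma = 10900000 * 65 / 29730000
sigma = 23.8 MPa

23.8


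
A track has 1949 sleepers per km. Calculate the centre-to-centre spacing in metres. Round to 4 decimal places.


Spacing = 1000 m / number of sleepers
Spacing = 1000 / 1949
Spacing = 0.5131 m

0.5131


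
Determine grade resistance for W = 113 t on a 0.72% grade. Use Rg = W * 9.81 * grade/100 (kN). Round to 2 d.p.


Rg = W * 9.81 * grade / 100
Rg = 113 * 9.81 * 0.72 / 100
Rg = 1108.53 * 0.0072
Rg = 7.98 kN

7.98


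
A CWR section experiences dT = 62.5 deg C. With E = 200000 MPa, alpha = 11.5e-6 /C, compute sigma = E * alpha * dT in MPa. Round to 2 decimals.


sigma = E * alpha * dT
sigma = 200000 * 11.5e-6 * 62.5
sigma = 2.3 * 62.5
sigma = 143.75 MPa

143.75


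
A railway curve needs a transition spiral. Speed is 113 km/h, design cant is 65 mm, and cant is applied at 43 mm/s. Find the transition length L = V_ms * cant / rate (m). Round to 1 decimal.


Convert speed: V = 113 / 3.6 = 31.3889 m/s
L = 31.3889 * 65 / 43
L = 2040.2778 / 43
L = 47.4 m

47.4


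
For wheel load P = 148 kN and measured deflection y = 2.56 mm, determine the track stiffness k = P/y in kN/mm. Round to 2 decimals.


Track stiffness k = P / y
k = 148 / 2.56
k = 57.81 kN/mm

57.81


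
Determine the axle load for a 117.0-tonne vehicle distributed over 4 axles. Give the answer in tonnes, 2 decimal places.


Load per axle = total weight / number of axles
Load = 117.0 / 4
Load = 29.25 tonnes

29.25


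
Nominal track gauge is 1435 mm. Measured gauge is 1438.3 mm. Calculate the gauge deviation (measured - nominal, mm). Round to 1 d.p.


Deviation = measured - nominal
Deviation = 1438.3 - 1435
Deviation = 3.3 mm

3.3


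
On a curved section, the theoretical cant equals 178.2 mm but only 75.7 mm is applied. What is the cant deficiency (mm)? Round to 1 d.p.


Cant deficiency = equilibrium cant - actual cant
CD = 178.2 - 75.7
CD = 102.5 mm

102.5


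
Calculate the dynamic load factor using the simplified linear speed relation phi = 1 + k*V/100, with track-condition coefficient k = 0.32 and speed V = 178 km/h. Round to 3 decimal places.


phi = 1 + k * V / 100
phi = 1 + 0.32 * 178 / 100
phi = 1 + 0.5696
phi = 1.570

1.570


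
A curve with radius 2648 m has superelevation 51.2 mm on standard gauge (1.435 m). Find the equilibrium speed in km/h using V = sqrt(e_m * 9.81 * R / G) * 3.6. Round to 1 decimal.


Convert cant: e = 51.2 mm = 0.0512 m
V_ms = sqrt(0.0512 * 9.81 * 2648 / 1.435)
V_ms = sqrt(926.840597) = 30.4441 m/s
V = 30.4441 * 3.6 = 109.6 km/h

109.6


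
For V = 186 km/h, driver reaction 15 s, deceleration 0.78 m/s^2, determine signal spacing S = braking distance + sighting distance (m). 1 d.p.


V = 186 / 3.6 = 51.6667 m/s
Braking distance = 51.6667^2 / (2*0.78) = 1711.1823 m
Sighting distance = 51.6667 * 15 = 775.0 m
S = 1711.1823 + 775.0 = 2486.2 m

2486.2


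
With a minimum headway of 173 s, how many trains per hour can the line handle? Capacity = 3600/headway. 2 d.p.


Capacity = 3600 / headway
Capacity = 3600 / 173
Capacity = 20.81 trains/hour

20.81


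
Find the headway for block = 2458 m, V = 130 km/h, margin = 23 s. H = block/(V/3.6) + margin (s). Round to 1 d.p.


V = 130 / 3.6 = 36.1111 m/s
Block traversal time = 2458 / 36.1111 = 68.0677 s
Headway = 68.0677 + 23
Headway = 91.1 s

91.1


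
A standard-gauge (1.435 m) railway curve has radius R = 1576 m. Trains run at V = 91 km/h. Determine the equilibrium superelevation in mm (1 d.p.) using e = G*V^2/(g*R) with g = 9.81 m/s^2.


Convert speed: V = 91 / 3.6 = 25.2778 m/s
Apply formula: e = 1.435 * 25.2778^2 / (9.81 * 1576)
e = 1.435 * 638.966 / 15460.56
e = 0.059307 m = 59.3 mm

59.3


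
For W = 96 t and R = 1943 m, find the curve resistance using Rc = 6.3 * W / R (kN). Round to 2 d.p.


Rc = 6.3 * W / R
Rc = 6.3 * 96 / 1943
Rc = 604.8 / 1943
Rc = 0.31 kN

0.31


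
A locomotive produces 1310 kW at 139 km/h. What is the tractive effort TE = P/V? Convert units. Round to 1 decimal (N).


Convert: P = 1310 kW = 1310000 W
V = 139 / 3.6 = 38.6111 m/s
TE = 1310000 / 38.6111
TE = 33928.1 N

33928.1


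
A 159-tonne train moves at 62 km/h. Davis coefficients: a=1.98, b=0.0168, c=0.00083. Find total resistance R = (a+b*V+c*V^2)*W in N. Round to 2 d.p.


b*V = 0.0168 * 62 = 1.0416
c*V^2 = 0.00083 * 3844 = 3.19052
R_per_t = 1.98 + 1.0416 + 3.19052 = 6.21212 N/t
R_total = 6.21212 * 159 = 987.73 N

987.73


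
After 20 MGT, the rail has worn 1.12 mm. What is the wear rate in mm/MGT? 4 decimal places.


Wear rate = total wear / cumulative tonnage
Rate = 1.12 / 20
Rate = 0.0560 mm/MGT

0.0560


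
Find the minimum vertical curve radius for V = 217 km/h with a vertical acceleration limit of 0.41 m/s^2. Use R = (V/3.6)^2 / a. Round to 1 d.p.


Convert speed: V = 217 / 3.6 = 60.2778 m/s
V^2 = 3633.4105 m^2/s^2
R_v = 3633.4105 / 0.41
R_v = 8862.0 m

8862.0


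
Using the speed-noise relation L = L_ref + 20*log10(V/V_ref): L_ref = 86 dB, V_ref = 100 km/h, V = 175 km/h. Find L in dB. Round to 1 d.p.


V/V_ref = 175 / 100 = 1.75
log10(1.75) = 0.243038
20 * 0.243038 = 4.8608
L = 86 + 4.8608 = 90.9 dB

90.9


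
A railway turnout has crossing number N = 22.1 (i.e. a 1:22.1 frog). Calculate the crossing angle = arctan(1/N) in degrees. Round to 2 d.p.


1/N = 1/22.1 = 0.045249
angle = arctan(0.045249) = 0.045218 rad
angle = 0.045218 * 180/pi = 2.59 degrees

2.59


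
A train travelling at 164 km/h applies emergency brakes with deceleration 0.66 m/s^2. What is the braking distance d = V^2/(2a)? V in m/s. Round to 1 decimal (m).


Convert speed: V = 164 / 3.6 = 45.5556 m/s
V^2 = 2075.3086
d = 2075.3086 / (2 * 0.66)
d = 2075.3086 / 1.32
d = 1572.2 m

1572.2


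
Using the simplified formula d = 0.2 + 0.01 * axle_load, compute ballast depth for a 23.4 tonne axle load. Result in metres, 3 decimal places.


d = 0.2 + 0.01 * 23.4
d = 0.2 + 0.234
d = 0.434 m

0.434


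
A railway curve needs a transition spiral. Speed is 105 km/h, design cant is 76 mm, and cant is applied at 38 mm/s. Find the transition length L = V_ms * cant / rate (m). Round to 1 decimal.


Convert speed: V = 105 / 3.6 = 29.1667 m/s
L = 29.1667 * 76 / 38
L = 2216.6667 / 38
L = 58.3 m

58.3


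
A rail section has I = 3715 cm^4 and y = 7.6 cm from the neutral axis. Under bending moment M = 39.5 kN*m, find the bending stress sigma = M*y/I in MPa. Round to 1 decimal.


Convert units:
M = 39.5 kN*m = 39500000 N*mm
y = 7.6 cm = 76 mm
I = 3715 cm^4 = 37150000 mm^4
sigma = 39500000 * 76 / 37150000
sigma = 80.8 MPa

80.8


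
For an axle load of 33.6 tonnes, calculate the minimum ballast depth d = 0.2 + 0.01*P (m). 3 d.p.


d = 0.2 + 0.01 * 33.6
d = 0.2 + 0.336
d = 0.536 m

0.536


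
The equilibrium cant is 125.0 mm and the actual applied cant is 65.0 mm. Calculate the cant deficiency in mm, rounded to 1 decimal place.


Cant deficiency = equilibrium cant - actual cant
CD = 125.0 - 65.0
CD = 60.0 mm

60.0


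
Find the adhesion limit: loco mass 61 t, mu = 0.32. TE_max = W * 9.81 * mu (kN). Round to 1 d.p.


TE_max = W * g * mu
TE_max = 61 * 9.81 * 0.32
TE_max = 598.41 * 0.32
TE_max = 191.5 kN

191.5


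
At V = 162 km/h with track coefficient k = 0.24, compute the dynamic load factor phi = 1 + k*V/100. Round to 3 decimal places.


phi = 1 + k * V / 100
phi = 1 + 0.24 * 162 / 100
phi = 1 + 0.3888
phi = 1.389

1.389


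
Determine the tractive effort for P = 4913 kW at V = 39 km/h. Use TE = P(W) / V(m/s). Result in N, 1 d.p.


Convert: P = 4913 kW = 4913000 W
V = 39 / 3.6 = 10.8333 m/s
TE = 4913000 / 10.8333
TE = 453507.7 N

453507.7


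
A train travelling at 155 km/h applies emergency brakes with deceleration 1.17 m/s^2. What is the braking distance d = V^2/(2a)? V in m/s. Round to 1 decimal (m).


Convert speed: V = 155 / 3.6 = 43.0556 m/s
V^2 = 1853.7809
d = 1853.7809 / (2 * 1.17)
d = 1853.7809 / 2.34
d = 792.2 m

792.2


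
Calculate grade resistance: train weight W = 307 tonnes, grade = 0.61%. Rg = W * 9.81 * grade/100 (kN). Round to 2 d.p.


Rg = W * 9.81 * grade / 100
Rg = 307 * 9.81 * 0.61 / 100
Rg = 3011.67 * 0.0061
Rg = 18.37 kN

18.37


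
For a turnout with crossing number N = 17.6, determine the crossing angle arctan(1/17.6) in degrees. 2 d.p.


1/N = 1/17.6 = 0.056818
angle = arctan(0.056818) = 0.056757 rad
angle = 0.056757 * 180/pi = 3.25 degrees

3.25


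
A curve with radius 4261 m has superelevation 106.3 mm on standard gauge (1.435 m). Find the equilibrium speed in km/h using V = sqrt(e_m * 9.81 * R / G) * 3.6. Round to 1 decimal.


Convert cant: e = 106.3 mm = 0.1063 m
V_ms = sqrt(0.1063 * 9.81 * 4261 / 1.435)
V_ms = sqrt(3096.434553) = 55.6456 m/s
V = 55.6456 * 3.6 = 200.3 km/h

200.3


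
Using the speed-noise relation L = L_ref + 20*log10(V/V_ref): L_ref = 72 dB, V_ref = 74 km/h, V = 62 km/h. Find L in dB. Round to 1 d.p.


V/V_ref = 62 / 74 = 0.837838
log10(0.837838) = -0.07684
20 * -0.07684 = -1.5368
L = 72 + -1.5368 = 70.5 dB

70.5


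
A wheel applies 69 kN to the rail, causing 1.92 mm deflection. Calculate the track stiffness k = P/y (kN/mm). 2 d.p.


Track stiffness k = P / y
k = 69 / 1.92
k = 35.94 kN/mm

35.94


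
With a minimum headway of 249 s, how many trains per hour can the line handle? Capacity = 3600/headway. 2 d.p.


Capacity = 3600 / headway
Capacity = 3600 / 249
Capacity = 14.46 trains/hour

14.46


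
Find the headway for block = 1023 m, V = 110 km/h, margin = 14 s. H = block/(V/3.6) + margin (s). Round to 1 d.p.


V = 110 / 3.6 = 30.5556 m/s
Block traversal time = 1023 / 30.5556 = 33.48 s
Headway = 33.48 + 14
Headway = 47.5 s

47.5


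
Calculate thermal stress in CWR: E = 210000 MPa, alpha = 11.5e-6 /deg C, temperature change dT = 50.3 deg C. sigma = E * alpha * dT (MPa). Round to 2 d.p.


sigma = E * alpha * dT
sigma = 210000 * 11.5e-6 * 50.3
sigma = 2.415 * 50.3
sigma = 121.47 MPa

121.47


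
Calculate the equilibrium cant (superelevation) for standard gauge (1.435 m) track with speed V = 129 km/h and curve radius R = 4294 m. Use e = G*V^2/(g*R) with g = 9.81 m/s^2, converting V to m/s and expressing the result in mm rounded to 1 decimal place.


Convert speed: V = 129 / 3.6 = 35.8333 m/s
Apply formula: e = 1.435 * 35.8333^2 / (9.81 * 4294)
e = 1.435 * 1284.0278 / 42124.14
e = 0.043742 m = 43.7 mm

43.7


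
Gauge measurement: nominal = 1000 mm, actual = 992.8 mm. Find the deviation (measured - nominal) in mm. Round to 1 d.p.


Deviation = measured - nominal
Deviation = 992.8 - 1000
Deviation = -7.2 mm

-7.2


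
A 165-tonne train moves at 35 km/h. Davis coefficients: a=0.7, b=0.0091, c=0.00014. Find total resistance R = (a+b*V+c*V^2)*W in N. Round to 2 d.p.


b*V = 0.0091 * 35 = 0.3185
c*V^2 = 0.00014 * 1225 = 0.1715
R_per_t = 0.7 + 0.3185 + 0.1715 = 1.19 N/t
R_total = 1.19 * 165 = 196.35 N

196.35


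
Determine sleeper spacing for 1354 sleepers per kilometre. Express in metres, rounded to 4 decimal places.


Spacing = 1000 m / number of sleepers
Spacing = 1000 / 1354
Spacing = 0.7386 m

0.7386


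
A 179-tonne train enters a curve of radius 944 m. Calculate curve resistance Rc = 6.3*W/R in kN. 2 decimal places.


Rc = 6.3 * W / R
Rc = 6.3 * 179 / 944
Rc = 1127.7 / 944
Rc = 1.19 kN

1.19


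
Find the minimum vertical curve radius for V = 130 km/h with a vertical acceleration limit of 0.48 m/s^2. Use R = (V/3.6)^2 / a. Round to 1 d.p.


Convert speed: V = 130 / 3.6 = 36.1111 m/s
V^2 = 1304.0123 m^2/s^2
R_v = 1304.0123 / 0.48
R_v = 2716.7 m

2716.7


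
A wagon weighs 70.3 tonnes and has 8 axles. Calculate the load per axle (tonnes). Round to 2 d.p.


Load per axle = total weight / number of axles
Load = 70.3 / 8
Load = 8.79 tonnes

8.79


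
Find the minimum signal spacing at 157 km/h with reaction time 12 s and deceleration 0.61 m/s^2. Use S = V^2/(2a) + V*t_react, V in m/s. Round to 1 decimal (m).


V = 157 / 3.6 = 43.6111 m/s
Braking distance = 43.6111^2 / (2*0.61) = 1558.9582 m
Sighting distance = 43.6111 * 12 = 523.3333 m
S = 1558.9582 + 523.3333 = 2082.3 m

2082.3


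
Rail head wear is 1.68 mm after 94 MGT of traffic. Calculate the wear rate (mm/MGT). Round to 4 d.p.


Wear rate = total wear / cumulative tonnage
Rate = 1.68 / 94
Rate = 0.0179 mm/MGT

0.0179


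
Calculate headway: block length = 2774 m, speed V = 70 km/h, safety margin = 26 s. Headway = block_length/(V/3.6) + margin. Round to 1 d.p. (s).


V = 70 / 3.6 = 19.4444 m/s
Block traversal time = 2774 / 19.4444 = 142.6629 s
Headway = 142.6629 + 26
Headway = 168.7 s

168.7


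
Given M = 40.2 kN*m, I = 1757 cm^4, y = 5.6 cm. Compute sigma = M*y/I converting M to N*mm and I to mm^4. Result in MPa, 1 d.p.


Convert units:
M = 40.2 kN*m = 40200000 N*mm
y = 5.6 cm = 56 mm
I = 1757 cm^4 = 17570000 mm^4
sigma = 40200000 * 56 / 17570000
sigma = 128.1 MPa

128.1


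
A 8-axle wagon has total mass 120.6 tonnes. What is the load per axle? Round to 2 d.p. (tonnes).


Load per axle = total weight / number of axles
Load = 120.6 / 8
Load = 15.08 tonnes

15.08


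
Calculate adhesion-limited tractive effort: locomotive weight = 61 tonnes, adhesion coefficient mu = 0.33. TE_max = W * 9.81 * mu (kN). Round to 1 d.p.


TE_max = W * g * mu
TE_max = 61 * 9.81 * 0.33
TE_max = 598.41 * 0.33
TE_max = 197.5 kN

197.5


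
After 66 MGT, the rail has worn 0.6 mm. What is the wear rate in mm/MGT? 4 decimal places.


Wear rate = total wear / cumulative tonnage
Rate = 0.6 / 66
Rate = 0.0091 mm/MGT

0.0091


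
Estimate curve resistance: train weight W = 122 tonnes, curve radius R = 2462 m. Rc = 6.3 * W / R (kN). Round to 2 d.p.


Rc = 6.3 * W / R
Rc = 6.3 * 122 / 2462
Rc = 768.6 / 2462
Rc = 0.31 kN

0.31


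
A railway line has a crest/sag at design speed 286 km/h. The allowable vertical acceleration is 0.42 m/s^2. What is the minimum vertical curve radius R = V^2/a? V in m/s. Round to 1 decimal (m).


Convert speed: V = 286 / 3.6 = 79.4444 m/s
V^2 = 6311.4198 m^2/s^2
R_v = 6311.4198 / 0.42
R_v = 15027.2 m

15027.2


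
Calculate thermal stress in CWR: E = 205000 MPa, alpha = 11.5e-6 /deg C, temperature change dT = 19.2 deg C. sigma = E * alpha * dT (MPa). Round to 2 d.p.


sigma = E * alpha * dT
sigma = 205000 * 11.5e-6 * 19.2
sigma = 2.3575 * 19.2
sigma = 45.26 MPa

45.26


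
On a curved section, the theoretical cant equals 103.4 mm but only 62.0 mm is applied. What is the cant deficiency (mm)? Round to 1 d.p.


Cant deficiency = equilibrium cant - actual cant
CD = 103.4 - 62.0
CD = 41.4 mm

41.4


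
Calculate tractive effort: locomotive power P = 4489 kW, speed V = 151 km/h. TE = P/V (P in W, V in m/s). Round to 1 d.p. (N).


Convert: P = 4489 kW = 4489000 W
V = 151 / 3.6 = 41.9444 m/s
TE = 4489000 / 41.9444
TE = 107022.5 N

107022.5


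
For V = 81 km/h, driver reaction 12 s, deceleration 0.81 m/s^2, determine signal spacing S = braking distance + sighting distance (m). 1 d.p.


V = 81 / 3.6 = 22.5 m/s
Braking distance = 22.5^2 / (2*0.81) = 312.5 m
Sighting distance = 22.5 * 12 = 270.0 m
S = 312.5 + 270.0 = 582.5 m

582.5


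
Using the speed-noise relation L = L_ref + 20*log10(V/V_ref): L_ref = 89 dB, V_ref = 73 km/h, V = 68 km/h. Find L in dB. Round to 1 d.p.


V/V_ref = 68 / 73 = 0.931507
log10(0.931507) = -0.030814
20 * -0.030814 = -0.6163
L = 89 + -0.6163 = 88.4 dB

88.4


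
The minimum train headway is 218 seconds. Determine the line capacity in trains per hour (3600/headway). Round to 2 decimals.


Capacity = 3600 / headway
Capacity = 3600 / 218
Capacity = 16.51 trains/hour

16.51


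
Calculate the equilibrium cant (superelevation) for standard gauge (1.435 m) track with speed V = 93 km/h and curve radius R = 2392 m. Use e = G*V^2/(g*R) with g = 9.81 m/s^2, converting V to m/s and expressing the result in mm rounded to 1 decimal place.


Convert speed: V = 93 / 3.6 = 25.8333 m/s
Apply formula: e = 1.435 * 25.8333^2 / (9.81 * 2392)
e = 1.435 * 667.3611 / 23465.52
e = 0.040812 m = 40.8 mm

40.8


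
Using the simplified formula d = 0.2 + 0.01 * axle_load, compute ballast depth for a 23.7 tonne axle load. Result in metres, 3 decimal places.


d = 0.2 + 0.01 * 23.7
d = 0.2 + 0.237
d = 0.437 m

0.437


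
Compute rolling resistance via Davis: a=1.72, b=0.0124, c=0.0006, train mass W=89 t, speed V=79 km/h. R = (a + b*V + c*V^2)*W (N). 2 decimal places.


b*V = 0.0124 * 79 = 0.9796
c*V^2 = 0.0006 * 6241 = 3.7446
R_per_t = 1.72 + 0.9796 + 3.7446 = 6.4442 N/t
R_total = 6.4442 * 89 = 573.53 N

573.53


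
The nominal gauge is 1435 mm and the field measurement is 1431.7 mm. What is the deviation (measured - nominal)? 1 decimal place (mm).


Deviation = measured - nominal
Deviation = 1431.7 - 1435
Deviation = -3.3 mm

-3.3


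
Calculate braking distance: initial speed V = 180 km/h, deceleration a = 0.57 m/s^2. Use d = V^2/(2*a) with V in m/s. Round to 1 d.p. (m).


Convert speed: V = 180 / 3.6 = 50.0 m/s
V^2 = 2500.0
d = 2500.0 / (2 * 0.57)
d = 2500.0 / 1.14
d = 2193.0 m

2193.0


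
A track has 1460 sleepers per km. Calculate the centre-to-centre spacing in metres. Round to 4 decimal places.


Spacing = 1000 m / number of sleepers
Spacing = 1000 / 1460
Spacing = 0.6849 m

0.6849


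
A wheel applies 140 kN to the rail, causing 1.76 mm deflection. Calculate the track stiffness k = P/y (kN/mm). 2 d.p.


Track stiffness k = P / y
k = 140 / 1.76
k = 79.55 kN/mm

79.55


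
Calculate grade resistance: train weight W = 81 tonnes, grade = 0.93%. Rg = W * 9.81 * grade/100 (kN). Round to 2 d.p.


Rg = W * 9.81 * grade / 100
Rg = 81 * 9.81 * 0.93 / 100
Rg = 794.61 * 0.0093
Rg = 7.39 kN

7.39


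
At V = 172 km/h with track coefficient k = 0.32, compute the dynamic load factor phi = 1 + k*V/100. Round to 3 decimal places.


phi = 1 + k * V / 100
phi = 1 + 0.32 * 172 / 100
phi = 1 + 0.5504
phi = 1.550

1.550


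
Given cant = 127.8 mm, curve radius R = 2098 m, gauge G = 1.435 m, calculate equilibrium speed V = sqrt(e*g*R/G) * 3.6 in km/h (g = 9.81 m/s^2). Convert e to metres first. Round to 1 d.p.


Convert cant: e = 127.8 mm = 0.1278 m
V_ms = sqrt(0.1278 * 9.81 * 2098 / 1.435)
V_ms = sqrt(1832.961926) = 42.8131 m/s
V = 42.8131 * 3.6 = 154.1 km/h

154.1


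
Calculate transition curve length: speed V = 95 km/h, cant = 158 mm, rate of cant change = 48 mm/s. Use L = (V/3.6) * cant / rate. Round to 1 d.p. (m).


Convert speed: V = 95 / 3.6 = 26.3889 m/s
L = 26.3889 * 158 / 48
L = 4169.4444 / 48
L = 86.9 m

86.9


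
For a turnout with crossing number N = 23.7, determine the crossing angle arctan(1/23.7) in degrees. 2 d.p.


1/N = 1/23.7 = 0.042194
angle = arctan(0.042194) = 0.042169 rad
angle = 0.042169 * 180/pi = 2.42 degrees

2.42


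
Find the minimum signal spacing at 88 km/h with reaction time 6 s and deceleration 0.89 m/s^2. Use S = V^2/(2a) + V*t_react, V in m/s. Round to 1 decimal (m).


V = 88 / 3.6 = 24.4444 m/s
Braking distance = 24.4444^2 / (2*0.89) = 335.6915 m
Sighting distance = 24.4444 * 6 = 146.6667 m
S = 335.6915 + 146.6667 = 482.4 m

482.4


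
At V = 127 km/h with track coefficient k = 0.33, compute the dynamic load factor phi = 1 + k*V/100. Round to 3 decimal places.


phi = 1 + k * V / 100
phi = 1 + 0.33 * 127 / 100
phi = 1 + 0.4191
phi = 1.419

1.419


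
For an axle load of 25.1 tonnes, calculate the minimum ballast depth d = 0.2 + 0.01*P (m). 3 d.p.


d = 0.2 + 0.01 * 25.1
d = 0.2 + 0.251
d = 0.451 m

0.451


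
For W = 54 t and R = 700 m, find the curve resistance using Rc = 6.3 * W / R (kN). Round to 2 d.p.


Rc = 6.3 * W / R
Rc = 6.3 * 54 / 700
Rc = 340.2 / 700
Rc = 0.49 kN

0.49


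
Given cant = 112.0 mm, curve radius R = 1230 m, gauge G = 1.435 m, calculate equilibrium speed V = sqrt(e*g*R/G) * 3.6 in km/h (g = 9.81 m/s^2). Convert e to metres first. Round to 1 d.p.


Convert cant: e = 112.0 mm = 0.1120 m
V_ms = sqrt(0.1120 * 9.81 * 1230 / 1.435)
V_ms = sqrt(941.76) = 30.6881 m/s
V = 30.6881 * 3.6 = 110.5 km/h

110.5


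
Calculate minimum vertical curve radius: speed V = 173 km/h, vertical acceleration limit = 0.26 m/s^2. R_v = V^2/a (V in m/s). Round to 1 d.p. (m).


Convert speed: V = 173 / 3.6 = 48.0556 m/s
V^2 = 2309.3364 m^2/s^2
R_v = 2309.3364 / 0.26
R_v = 8882.1 m

8882.1


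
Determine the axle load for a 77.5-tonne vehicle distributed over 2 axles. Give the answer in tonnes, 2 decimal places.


Load per axle = total weight / number of axles
Load = 77.5 / 2
Load = 38.75 tonnes

38.75


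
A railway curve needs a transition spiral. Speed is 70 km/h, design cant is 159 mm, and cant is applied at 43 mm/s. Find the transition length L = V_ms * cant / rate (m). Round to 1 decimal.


Convert speed: V = 70 / 3.6 = 19.4444 m/s
L = 19.4444 * 159 / 43
L = 3091.6667 / 43
L = 71.9 m

71.9


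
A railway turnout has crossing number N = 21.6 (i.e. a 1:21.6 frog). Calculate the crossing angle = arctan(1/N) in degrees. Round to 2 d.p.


1/N = 1/21.6 = 0.046296
angle = arctan(0.046296) = 0.046263 rad
angle = 0.046263 * 180/pi = 2.65 degrees

2.65


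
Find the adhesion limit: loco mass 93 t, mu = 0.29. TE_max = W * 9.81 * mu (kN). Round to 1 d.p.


TE_max = W * g * mu
TE_max = 93 * 9.81 * 0.29
TE_max = 912.33 * 0.29
TE_max = 264.6 kN

264.6


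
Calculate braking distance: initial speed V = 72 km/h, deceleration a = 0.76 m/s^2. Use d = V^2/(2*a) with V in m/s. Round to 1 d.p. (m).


Convert speed: V = 72 / 3.6 = 20.0 m/s
V^2 = 400.0
d = 400.0 / (2 * 0.76)
d = 400.0 / 1.52
d = 263.2 m

263.2


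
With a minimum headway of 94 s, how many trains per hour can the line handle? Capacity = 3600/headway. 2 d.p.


Capacity = 3600 / headway
Capacity = 3600 / 94
Capacity = 38.30 trains/hour

38.30


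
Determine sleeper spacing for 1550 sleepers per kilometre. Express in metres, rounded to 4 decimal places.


Spacing = 1000 m / number of sleepers
Spacing = 1000 / 1550
Spacing = 0.6452 m

0.6452


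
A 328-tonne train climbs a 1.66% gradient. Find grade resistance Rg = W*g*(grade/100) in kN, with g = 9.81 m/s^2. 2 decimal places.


Rg = W * 9.81 * grade / 100
Rg = 328 * 9.81 * 1.66 / 100
Rg = 3217.68 * 0.0166
Rg = 53.41 kN

53.41


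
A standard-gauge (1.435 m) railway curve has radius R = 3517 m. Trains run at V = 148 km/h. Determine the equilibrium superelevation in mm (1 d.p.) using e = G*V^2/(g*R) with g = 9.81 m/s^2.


Convert speed: V = 148 / 3.6 = 41.1111 m/s
Apply formula: e = 1.435 * 41.1111^2 / (9.81 * 3517)
e = 1.435 * 1690.1235 / 34501.77
e = 0.070296 m = 70.3 mm

70.3


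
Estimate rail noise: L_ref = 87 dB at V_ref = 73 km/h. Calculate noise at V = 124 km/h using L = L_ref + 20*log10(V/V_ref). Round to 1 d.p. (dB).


V/V_ref = 124 / 73 = 1.69863
log10(1.69863) = 0.230099
20 * 0.230099 = 4.602
L = 87 + 4.602 = 91.6 dB

91.6


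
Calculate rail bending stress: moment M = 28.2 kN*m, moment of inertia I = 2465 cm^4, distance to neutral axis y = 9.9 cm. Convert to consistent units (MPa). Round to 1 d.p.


Convert units:
M = 28.2 kN*m = 28200000 N*mm
y = 9.9 cm = 99 mm
I = 2465 cm^4 = 24650000 mm^4
sigma = 28200000 * 99 / 24650000
sigma = 113.3 MPa

113.3


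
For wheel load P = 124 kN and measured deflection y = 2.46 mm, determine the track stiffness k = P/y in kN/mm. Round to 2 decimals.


Track stiffness k = P / y
k = 124 / 2.46
k = 50.41 kN/mm

50.41


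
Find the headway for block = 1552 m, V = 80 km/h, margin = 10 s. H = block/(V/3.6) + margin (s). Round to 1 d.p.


V = 80 / 3.6 = 22.2222 m/s
Block traversal time = 1552 / 22.2222 = 69.84 s
Headway = 69.84 + 10
Headway = 79.8 s

79.8


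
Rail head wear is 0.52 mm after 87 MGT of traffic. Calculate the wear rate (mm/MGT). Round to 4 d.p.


Wear rate = total wear / cumulative tonnage
Rate = 0.52 / 87
Rate = 0.0060 mm/MGT

0.0060


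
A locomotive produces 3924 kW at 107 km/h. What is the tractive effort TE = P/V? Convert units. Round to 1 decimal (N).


Convert: P = 3924 kW = 3924000 W
V = 107 / 3.6 = 29.7222 m/s
TE = 3924000 / 29.7222
TE = 132022.4 N

132022.4


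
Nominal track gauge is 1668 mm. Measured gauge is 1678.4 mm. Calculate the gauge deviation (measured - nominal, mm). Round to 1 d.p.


Deviation = measured - nominal
Deviation = 1678.4 - 1668
Deviation = 10.4 mm

10.4


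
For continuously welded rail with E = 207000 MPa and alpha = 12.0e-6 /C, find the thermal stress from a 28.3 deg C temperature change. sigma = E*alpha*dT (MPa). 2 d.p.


sigma = E * alpha * dT
sigma = 207000 * 12.0e-6 * 28.3
sigma = 2.484 * 28.3
sigma = 70.30 MPa

70.30


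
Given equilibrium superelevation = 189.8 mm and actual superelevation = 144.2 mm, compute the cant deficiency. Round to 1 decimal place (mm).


Cant deficiency = equilibrium cant - actual cant
CD = 189.8 - 144.2
CD = 45.6 mm

45.6


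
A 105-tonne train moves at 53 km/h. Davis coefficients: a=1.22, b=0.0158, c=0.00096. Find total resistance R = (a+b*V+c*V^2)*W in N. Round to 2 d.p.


b*V = 0.0158 * 53 = 0.8374
c*V^2 = 0.00096 * 2809 = 2.69664
R_per_t = 1.22 + 0.8374 + 2.69664 = 4.75404 N/t
R_total = 4.75404 * 105 = 499.17 N

499.17


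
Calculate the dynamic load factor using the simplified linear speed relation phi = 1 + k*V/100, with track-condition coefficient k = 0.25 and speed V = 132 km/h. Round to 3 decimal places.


phi = 1 + k * V / 100
phi = 1 + 0.25 * 132 / 100
phi = 1 + 0.33
phi = 1.330

1.330


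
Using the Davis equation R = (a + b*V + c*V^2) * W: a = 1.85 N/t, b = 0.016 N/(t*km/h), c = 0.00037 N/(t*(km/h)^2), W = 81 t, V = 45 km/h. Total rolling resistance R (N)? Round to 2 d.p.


b*V = 0.016 * 45 = 0.72
c*V^2 = 0.00037 * 2025 = 0.74925
R_per_t = 1.85 + 0.72 + 0.74925 = 3.31925 N/t
R_total = 3.31925 * 81 = 268.86 N

268.86


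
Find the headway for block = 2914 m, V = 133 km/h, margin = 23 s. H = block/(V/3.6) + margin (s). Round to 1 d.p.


V = 133 / 3.6 = 36.9444 m/s
Block traversal time = 2914 / 36.9444 = 78.8752 s
Headway = 78.8752 + 23
Headway = 101.9 s

101.9


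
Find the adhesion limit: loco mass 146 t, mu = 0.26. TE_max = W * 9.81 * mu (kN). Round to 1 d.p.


TE_max = W * g * mu
TE_max = 146 * 9.81 * 0.26
TE_max = 1432.26 * 0.26
TE_max = 372.4 kN

372.4


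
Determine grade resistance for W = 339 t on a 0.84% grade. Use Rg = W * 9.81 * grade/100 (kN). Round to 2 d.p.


Rg = W * 9.81 * grade / 100
Rg = 339 * 9.81 * 0.84 / 100
Rg = 3325.59 * 0.0084
Rg = 27.93 kN

27.93


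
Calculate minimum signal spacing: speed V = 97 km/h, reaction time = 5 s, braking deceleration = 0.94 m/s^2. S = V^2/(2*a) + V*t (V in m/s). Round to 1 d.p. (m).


V = 97 / 3.6 = 26.9444 m/s
Braking distance = 26.9444^2 / (2*0.94) = 386.1719 m
Sighting distance = 26.9444 * 5 = 134.7222 m
S = 386.1719 + 134.7222 = 520.9 m

520.9


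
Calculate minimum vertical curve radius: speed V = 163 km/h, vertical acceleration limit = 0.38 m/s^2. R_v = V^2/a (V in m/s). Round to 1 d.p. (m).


Convert speed: V = 163 / 3.6 = 45.2778 m/s
V^2 = 2050.0772 m^2/s^2
R_v = 2050.0772 / 0.38
R_v = 5394.9 m

5394.9


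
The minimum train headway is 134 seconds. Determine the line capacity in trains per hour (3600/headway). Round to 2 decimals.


Capacity = 3600 / headway
Capacity = 3600 / 134
Capacity = 26.87 trains/hour

26.87


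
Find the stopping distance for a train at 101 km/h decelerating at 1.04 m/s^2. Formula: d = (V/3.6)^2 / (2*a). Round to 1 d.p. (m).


Convert speed: V = 101 / 3.6 = 28.0556 m/s
V^2 = 787.1142
d = 787.1142 / (2 * 1.04)
d = 787.1142 / 2.08
d = 378.4 m

378.4


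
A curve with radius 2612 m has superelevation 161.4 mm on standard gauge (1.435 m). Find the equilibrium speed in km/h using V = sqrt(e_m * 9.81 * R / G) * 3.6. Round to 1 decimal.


Convert cant: e = 161.4 mm = 0.1614 m
V_ms = sqrt(0.1614 * 9.81 * 2612 / 1.435)
V_ms = sqrt(2881.998891) = 53.6843 m/s
V = 53.6843 * 3.6 = 193.3 km/h

193.3


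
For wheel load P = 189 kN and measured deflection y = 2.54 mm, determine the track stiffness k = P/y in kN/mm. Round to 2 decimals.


Track stiffness k = P / y
k = 189 / 2.54
k = 74.41 kN/mm

74.41


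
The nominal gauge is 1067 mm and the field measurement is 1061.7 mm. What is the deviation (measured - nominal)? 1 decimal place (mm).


Deviation = measured - nominal
Deviation = 1061.7 - 1067
Deviation = -5.3 mm

-5.3


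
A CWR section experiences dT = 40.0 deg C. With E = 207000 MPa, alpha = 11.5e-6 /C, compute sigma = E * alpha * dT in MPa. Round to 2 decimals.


sigma = E * alpha * dT
sigma = 207000 * 11.5e-6 * 40.0
sigma = 2.3805 * 40.0
sigma = 95.22 MPa

95.22


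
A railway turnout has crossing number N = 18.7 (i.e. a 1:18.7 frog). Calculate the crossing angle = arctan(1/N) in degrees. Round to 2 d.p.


1/N = 1/18.7 = 0.053476
angle = arctan(0.053476) = 0.053425 rad
angle = 0.053425 * 180/pi = 3.06 degrees

3.06


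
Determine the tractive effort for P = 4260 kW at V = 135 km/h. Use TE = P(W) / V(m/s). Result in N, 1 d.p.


Convert: P = 4260 kW = 4260000 W
V = 135 / 3.6 = 37.5 m/s
TE = 4260000 / 37.5
TE = 113600.0 N

113600.0


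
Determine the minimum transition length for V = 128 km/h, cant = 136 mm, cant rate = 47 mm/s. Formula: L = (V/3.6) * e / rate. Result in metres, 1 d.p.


Convert speed: V = 128 / 3.6 = 35.5556 m/s
L = 35.5556 * 136 / 47
L = 4835.5556 / 47
L = 102.9 m

102.9


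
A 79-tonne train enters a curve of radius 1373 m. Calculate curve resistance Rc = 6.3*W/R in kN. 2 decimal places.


Rc = 6.3 * W / R
Rc = 6.3 * 79 / 1373
Rc = 497.7 / 1373
Rc = 0.36 kN

0.36


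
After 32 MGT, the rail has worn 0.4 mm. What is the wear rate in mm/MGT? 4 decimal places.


Wear rate = total wear / cumulative tonnage
Rate = 0.4 / 32
Rate = 0.0125 mm/MGT

0.0125


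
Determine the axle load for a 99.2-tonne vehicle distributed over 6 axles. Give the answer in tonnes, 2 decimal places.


Load per axle = total weight / number of axles
Load = 99.2 / 6
Load = 16.53 tonnes

16.53
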